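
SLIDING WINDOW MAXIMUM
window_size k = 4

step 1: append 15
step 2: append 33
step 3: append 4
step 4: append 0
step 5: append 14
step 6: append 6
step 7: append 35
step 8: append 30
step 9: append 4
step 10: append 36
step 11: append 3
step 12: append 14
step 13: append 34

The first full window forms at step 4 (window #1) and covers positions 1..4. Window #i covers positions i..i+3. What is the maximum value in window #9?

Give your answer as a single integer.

step 1: append 15 -> window=[15] (not full yet)
step 2: append 33 -> window=[15, 33] (not full yet)
step 3: append 4 -> window=[15, 33, 4] (not full yet)
step 4: append 0 -> window=[15, 33, 4, 0] -> max=33
step 5: append 14 -> window=[33, 4, 0, 14] -> max=33
step 6: append 6 -> window=[4, 0, 14, 6] -> max=14
step 7: append 35 -> window=[0, 14, 6, 35] -> max=35
step 8: append 30 -> window=[14, 6, 35, 30] -> max=35
step 9: append 4 -> window=[6, 35, 30, 4] -> max=35
step 10: append 36 -> window=[35, 30, 4, 36] -> max=36
step 11: append 3 -> window=[30, 4, 36, 3] -> max=36
step 12: append 14 -> window=[4, 36, 3, 14] -> max=36
Window #9 max = 36

Answer: 36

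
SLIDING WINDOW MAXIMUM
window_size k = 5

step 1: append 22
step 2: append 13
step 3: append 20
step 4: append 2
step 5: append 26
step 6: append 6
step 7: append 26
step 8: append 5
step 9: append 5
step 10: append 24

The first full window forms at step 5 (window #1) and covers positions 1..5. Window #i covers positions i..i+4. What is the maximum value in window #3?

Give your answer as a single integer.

Answer: 26

Derivation:
step 1: append 22 -> window=[22] (not full yet)
step 2: append 13 -> window=[22, 13] (not full yet)
step 3: append 20 -> window=[22, 13, 20] (not full yet)
step 4: append 2 -> window=[22, 13, 20, 2] (not full yet)
step 5: append 26 -> window=[22, 13, 20, 2, 26] -> max=26
step 6: append 6 -> window=[13, 20, 2, 26, 6] -> max=26
step 7: append 26 -> window=[20, 2, 26, 6, 26] -> max=26
Window #3 max = 26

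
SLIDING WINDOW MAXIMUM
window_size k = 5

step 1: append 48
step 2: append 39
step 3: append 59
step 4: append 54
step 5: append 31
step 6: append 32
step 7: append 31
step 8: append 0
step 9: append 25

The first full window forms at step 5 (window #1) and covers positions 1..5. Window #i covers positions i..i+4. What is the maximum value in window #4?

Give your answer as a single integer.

Answer: 54

Derivation:
step 1: append 48 -> window=[48] (not full yet)
step 2: append 39 -> window=[48, 39] (not full yet)
step 3: append 59 -> window=[48, 39, 59] (not full yet)
step 4: append 54 -> window=[48, 39, 59, 54] (not full yet)
step 5: append 31 -> window=[48, 39, 59, 54, 31] -> max=59
step 6: append 32 -> window=[39, 59, 54, 31, 32] -> max=59
step 7: append 31 -> window=[59, 54, 31, 32, 31] -> max=59
step 8: append 0 -> window=[54, 31, 32, 31, 0] -> max=54
Window #4 max = 54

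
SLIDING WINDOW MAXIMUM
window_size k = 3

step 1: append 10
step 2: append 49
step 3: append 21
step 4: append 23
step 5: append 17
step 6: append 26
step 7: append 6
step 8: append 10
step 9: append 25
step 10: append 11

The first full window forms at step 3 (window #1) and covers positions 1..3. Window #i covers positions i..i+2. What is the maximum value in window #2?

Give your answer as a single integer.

Answer: 49

Derivation:
step 1: append 10 -> window=[10] (not full yet)
step 2: append 49 -> window=[10, 49] (not full yet)
step 3: append 21 -> window=[10, 49, 21] -> max=49
step 4: append 23 -> window=[49, 21, 23] -> max=49
Window #2 max = 49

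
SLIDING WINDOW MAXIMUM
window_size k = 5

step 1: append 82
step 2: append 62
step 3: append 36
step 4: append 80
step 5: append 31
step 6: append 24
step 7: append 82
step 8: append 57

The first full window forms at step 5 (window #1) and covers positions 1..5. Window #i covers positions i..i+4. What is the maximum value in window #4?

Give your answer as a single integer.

step 1: append 82 -> window=[82] (not full yet)
step 2: append 62 -> window=[82, 62] (not full yet)
step 3: append 36 -> window=[82, 62, 36] (not full yet)
step 4: append 80 -> window=[82, 62, 36, 80] (not full yet)
step 5: append 31 -> window=[82, 62, 36, 80, 31] -> max=82
step 6: append 24 -> window=[62, 36, 80, 31, 24] -> max=80
step 7: append 82 -> window=[36, 80, 31, 24, 82] -> max=82
step 8: append 57 -> window=[80, 31, 24, 82, 57] -> max=82
Window #4 max = 82

Answer: 82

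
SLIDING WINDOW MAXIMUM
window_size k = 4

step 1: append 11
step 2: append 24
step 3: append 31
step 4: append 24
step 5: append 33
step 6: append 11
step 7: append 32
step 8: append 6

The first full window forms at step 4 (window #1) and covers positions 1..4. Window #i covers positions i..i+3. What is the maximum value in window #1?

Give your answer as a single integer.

Answer: 31

Derivation:
step 1: append 11 -> window=[11] (not full yet)
step 2: append 24 -> window=[11, 24] (not full yet)
step 3: append 31 -> window=[11, 24, 31] (not full yet)
step 4: append 24 -> window=[11, 24, 31, 24] -> max=31
Window #1 max = 31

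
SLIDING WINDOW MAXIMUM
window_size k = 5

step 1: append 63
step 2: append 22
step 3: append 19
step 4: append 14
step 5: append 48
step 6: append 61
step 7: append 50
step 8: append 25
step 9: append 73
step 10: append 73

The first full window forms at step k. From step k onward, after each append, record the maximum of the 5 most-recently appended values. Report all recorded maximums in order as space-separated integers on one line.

Answer: 63 61 61 61 73 73

Derivation:
step 1: append 63 -> window=[63] (not full yet)
step 2: append 22 -> window=[63, 22] (not full yet)
step 3: append 19 -> window=[63, 22, 19] (not full yet)
step 4: append 14 -> window=[63, 22, 19, 14] (not full yet)
step 5: append 48 -> window=[63, 22, 19, 14, 48] -> max=63
step 6: append 61 -> window=[22, 19, 14, 48, 61] -> max=61
step 7: append 50 -> window=[19, 14, 48, 61, 50] -> max=61
step 8: append 25 -> window=[14, 48, 61, 50, 25] -> max=61
step 9: append 73 -> window=[48, 61, 50, 25, 73] -> max=73
step 10: append 73 -> window=[61, 50, 25, 73, 73] -> max=73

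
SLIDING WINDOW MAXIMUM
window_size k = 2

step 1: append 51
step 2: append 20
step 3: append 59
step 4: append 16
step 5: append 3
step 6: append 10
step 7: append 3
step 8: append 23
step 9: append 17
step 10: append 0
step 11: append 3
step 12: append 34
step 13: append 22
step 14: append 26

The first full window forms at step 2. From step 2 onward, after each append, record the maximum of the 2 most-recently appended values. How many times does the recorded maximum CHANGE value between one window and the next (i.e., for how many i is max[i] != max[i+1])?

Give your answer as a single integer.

Answer: 8

Derivation:
step 1: append 51 -> window=[51] (not full yet)
step 2: append 20 -> window=[51, 20] -> max=51
step 3: append 59 -> window=[20, 59] -> max=59
step 4: append 16 -> window=[59, 16] -> max=59
step 5: append 3 -> window=[16, 3] -> max=16
step 6: append 10 -> window=[3, 10] -> max=10
step 7: append 3 -> window=[10, 3] -> max=10
step 8: append 23 -> window=[3, 23] -> max=23
step 9: append 17 -> window=[23, 17] -> max=23
step 10: append 0 -> window=[17, 0] -> max=17
step 11: append 3 -> window=[0, 3] -> max=3
step 12: append 34 -> window=[3, 34] -> max=34
step 13: append 22 -> window=[34, 22] -> max=34
step 14: append 26 -> window=[22, 26] -> max=26
Recorded maximums: 51 59 59 16 10 10 23 23 17 3 34 34 26
Changes between consecutive maximums: 8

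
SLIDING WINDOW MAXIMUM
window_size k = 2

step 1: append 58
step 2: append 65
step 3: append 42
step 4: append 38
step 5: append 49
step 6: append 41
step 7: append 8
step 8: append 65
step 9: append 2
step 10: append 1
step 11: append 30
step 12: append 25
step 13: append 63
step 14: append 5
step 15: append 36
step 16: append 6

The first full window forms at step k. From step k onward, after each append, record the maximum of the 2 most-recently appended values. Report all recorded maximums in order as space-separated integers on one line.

Answer: 65 65 42 49 49 41 65 65 2 30 30 63 63 36 36

Derivation:
step 1: append 58 -> window=[58] (not full yet)
step 2: append 65 -> window=[58, 65] -> max=65
step 3: append 42 -> window=[65, 42] -> max=65
step 4: append 38 -> window=[42, 38] -> max=42
step 5: append 49 -> window=[38, 49] -> max=49
step 6: append 41 -> window=[49, 41] -> max=49
step 7: append 8 -> window=[41, 8] -> max=41
step 8: append 65 -> window=[8, 65] -> max=65
step 9: append 2 -> window=[65, 2] -> max=65
step 10: append 1 -> window=[2, 1] -> max=2
step 11: append 30 -> window=[1, 30] -> max=30
step 12: append 25 -> window=[30, 25] -> max=30
step 13: append 63 -> window=[25, 63] -> max=63
step 14: append 5 -> window=[63, 5] -> max=63
step 15: append 36 -> window=[5, 36] -> max=36
step 16: append 6 -> window=[36, 6] -> max=36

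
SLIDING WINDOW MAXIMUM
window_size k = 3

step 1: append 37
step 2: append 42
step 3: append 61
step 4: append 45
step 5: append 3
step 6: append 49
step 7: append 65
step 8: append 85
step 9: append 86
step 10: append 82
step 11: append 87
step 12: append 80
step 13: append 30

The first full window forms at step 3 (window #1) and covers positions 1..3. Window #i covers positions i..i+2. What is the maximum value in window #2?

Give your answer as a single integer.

Answer: 61

Derivation:
step 1: append 37 -> window=[37] (not full yet)
step 2: append 42 -> window=[37, 42] (not full yet)
step 3: append 61 -> window=[37, 42, 61] -> max=61
step 4: append 45 -> window=[42, 61, 45] -> max=61
Window #2 max = 61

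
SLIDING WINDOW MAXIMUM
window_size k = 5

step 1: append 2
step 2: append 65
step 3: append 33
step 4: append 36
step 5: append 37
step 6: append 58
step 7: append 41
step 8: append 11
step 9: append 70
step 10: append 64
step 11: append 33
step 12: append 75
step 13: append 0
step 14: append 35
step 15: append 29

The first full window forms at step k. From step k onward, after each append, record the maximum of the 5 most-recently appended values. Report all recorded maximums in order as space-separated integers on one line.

step 1: append 2 -> window=[2] (not full yet)
step 2: append 65 -> window=[2, 65] (not full yet)
step 3: append 33 -> window=[2, 65, 33] (not full yet)
step 4: append 36 -> window=[2, 65, 33, 36] (not full yet)
step 5: append 37 -> window=[2, 65, 33, 36, 37] -> max=65
step 6: append 58 -> window=[65, 33, 36, 37, 58] -> max=65
step 7: append 41 -> window=[33, 36, 37, 58, 41] -> max=58
step 8: append 11 -> window=[36, 37, 58, 41, 11] -> max=58
step 9: append 70 -> window=[37, 58, 41, 11, 70] -> max=70
step 10: append 64 -> window=[58, 41, 11, 70, 64] -> max=70
step 11: append 33 -> window=[41, 11, 70, 64, 33] -> max=70
step 12: append 75 -> window=[11, 70, 64, 33, 75] -> max=75
step 13: append 0 -> window=[70, 64, 33, 75, 0] -> max=75
step 14: append 35 -> window=[64, 33, 75, 0, 35] -> max=75
step 15: append 29 -> window=[33, 75, 0, 35, 29] -> max=75

Answer: 65 65 58 58 70 70 70 75 75 75 75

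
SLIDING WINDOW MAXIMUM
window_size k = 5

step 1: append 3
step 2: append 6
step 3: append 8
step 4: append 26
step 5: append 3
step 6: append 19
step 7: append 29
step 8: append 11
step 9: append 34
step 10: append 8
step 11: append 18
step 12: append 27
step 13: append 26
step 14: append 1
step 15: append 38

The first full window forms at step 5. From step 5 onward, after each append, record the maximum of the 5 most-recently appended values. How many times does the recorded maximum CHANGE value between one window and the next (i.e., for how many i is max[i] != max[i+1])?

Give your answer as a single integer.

step 1: append 3 -> window=[3] (not full yet)
step 2: append 6 -> window=[3, 6] (not full yet)
step 3: append 8 -> window=[3, 6, 8] (not full yet)
step 4: append 26 -> window=[3, 6, 8, 26] (not full yet)
step 5: append 3 -> window=[3, 6, 8, 26, 3] -> max=26
step 6: append 19 -> window=[6, 8, 26, 3, 19] -> max=26
step 7: append 29 -> window=[8, 26, 3, 19, 29] -> max=29
step 8: append 11 -> window=[26, 3, 19, 29, 11] -> max=29
step 9: append 34 -> window=[3, 19, 29, 11, 34] -> max=34
step 10: append 8 -> window=[19, 29, 11, 34, 8] -> max=34
step 11: append 18 -> window=[29, 11, 34, 8, 18] -> max=34
step 12: append 27 -> window=[11, 34, 8, 18, 27] -> max=34
step 13: append 26 -> window=[34, 8, 18, 27, 26] -> max=34
step 14: append 1 -> window=[8, 18, 27, 26, 1] -> max=27
step 15: append 38 -> window=[18, 27, 26, 1, 38] -> max=38
Recorded maximums: 26 26 29 29 34 34 34 34 34 27 38
Changes between consecutive maximums: 4

Answer: 4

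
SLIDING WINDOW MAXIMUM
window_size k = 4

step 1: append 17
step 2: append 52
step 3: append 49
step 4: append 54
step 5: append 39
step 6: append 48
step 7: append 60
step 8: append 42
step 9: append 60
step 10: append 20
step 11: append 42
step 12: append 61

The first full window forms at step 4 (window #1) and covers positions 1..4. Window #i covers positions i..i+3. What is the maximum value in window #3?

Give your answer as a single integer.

step 1: append 17 -> window=[17] (not full yet)
step 2: append 52 -> window=[17, 52] (not full yet)
step 3: append 49 -> window=[17, 52, 49] (not full yet)
step 4: append 54 -> window=[17, 52, 49, 54] -> max=54
step 5: append 39 -> window=[52, 49, 54, 39] -> max=54
step 6: append 48 -> window=[49, 54, 39, 48] -> max=54
Window #3 max = 54

Answer: 54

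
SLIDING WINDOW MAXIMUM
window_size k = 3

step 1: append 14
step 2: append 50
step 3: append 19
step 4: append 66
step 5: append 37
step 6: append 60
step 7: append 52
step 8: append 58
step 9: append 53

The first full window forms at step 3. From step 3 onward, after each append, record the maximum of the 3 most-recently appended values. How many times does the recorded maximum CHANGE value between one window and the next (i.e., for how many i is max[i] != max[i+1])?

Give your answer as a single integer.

Answer: 3

Derivation:
step 1: append 14 -> window=[14] (not full yet)
step 2: append 50 -> window=[14, 50] (not full yet)
step 3: append 19 -> window=[14, 50, 19] -> max=50
step 4: append 66 -> window=[50, 19, 66] -> max=66
step 5: append 37 -> window=[19, 66, 37] -> max=66
step 6: append 60 -> window=[66, 37, 60] -> max=66
step 7: append 52 -> window=[37, 60, 52] -> max=60
step 8: append 58 -> window=[60, 52, 58] -> max=60
step 9: append 53 -> window=[52, 58, 53] -> max=58
Recorded maximums: 50 66 66 66 60 60 58
Changes between consecutive maximums: 3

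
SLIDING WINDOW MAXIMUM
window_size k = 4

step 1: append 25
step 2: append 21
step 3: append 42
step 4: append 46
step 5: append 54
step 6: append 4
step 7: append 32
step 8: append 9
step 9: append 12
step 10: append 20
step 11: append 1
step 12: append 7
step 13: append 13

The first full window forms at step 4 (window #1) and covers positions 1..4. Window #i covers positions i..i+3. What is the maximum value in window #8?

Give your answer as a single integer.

Answer: 20

Derivation:
step 1: append 25 -> window=[25] (not full yet)
step 2: append 21 -> window=[25, 21] (not full yet)
step 3: append 42 -> window=[25, 21, 42] (not full yet)
step 4: append 46 -> window=[25, 21, 42, 46] -> max=46
step 5: append 54 -> window=[21, 42, 46, 54] -> max=54
step 6: append 4 -> window=[42, 46, 54, 4] -> max=54
step 7: append 32 -> window=[46, 54, 4, 32] -> max=54
step 8: append 9 -> window=[54, 4, 32, 9] -> max=54
step 9: append 12 -> window=[4, 32, 9, 12] -> max=32
step 10: append 20 -> window=[32, 9, 12, 20] -> max=32
step 11: append 1 -> window=[9, 12, 20, 1] -> max=20
Window #8 max = 20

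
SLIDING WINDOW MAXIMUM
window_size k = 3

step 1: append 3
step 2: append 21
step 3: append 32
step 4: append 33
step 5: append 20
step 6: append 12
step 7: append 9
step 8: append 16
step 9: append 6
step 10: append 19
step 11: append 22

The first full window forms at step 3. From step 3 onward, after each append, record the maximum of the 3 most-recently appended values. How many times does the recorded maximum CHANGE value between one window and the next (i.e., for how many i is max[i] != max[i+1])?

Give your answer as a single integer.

Answer: 5

Derivation:
step 1: append 3 -> window=[3] (not full yet)
step 2: append 21 -> window=[3, 21] (not full yet)
step 3: append 32 -> window=[3, 21, 32] -> max=32
step 4: append 33 -> window=[21, 32, 33] -> max=33
step 5: append 20 -> window=[32, 33, 20] -> max=33
step 6: append 12 -> window=[33, 20, 12] -> max=33
step 7: append 9 -> window=[20, 12, 9] -> max=20
step 8: append 16 -> window=[12, 9, 16] -> max=16
step 9: append 6 -> window=[9, 16, 6] -> max=16
step 10: append 19 -> window=[16, 6, 19] -> max=19
step 11: append 22 -> window=[6, 19, 22] -> max=22
Recorded maximums: 32 33 33 33 20 16 16 19 22
Changes between consecutive maximums: 5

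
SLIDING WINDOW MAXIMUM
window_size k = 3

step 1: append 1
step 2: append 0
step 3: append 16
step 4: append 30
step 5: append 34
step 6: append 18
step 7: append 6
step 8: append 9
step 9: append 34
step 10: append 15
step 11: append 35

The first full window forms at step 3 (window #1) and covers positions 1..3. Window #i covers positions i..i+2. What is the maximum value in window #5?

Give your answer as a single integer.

Answer: 34

Derivation:
step 1: append 1 -> window=[1] (not full yet)
step 2: append 0 -> window=[1, 0] (not full yet)
step 3: append 16 -> window=[1, 0, 16] -> max=16
step 4: append 30 -> window=[0, 16, 30] -> max=30
step 5: append 34 -> window=[16, 30, 34] -> max=34
step 6: append 18 -> window=[30, 34, 18] -> max=34
step 7: append 6 -> window=[34, 18, 6] -> max=34
Window #5 max = 34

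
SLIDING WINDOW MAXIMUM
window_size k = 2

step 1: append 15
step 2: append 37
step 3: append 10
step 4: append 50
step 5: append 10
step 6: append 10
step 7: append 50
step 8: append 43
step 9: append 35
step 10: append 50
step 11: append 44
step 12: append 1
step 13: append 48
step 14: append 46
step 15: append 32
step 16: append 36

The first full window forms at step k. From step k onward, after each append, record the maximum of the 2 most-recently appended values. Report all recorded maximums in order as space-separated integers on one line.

step 1: append 15 -> window=[15] (not full yet)
step 2: append 37 -> window=[15, 37] -> max=37
step 3: append 10 -> window=[37, 10] -> max=37
step 4: append 50 -> window=[10, 50] -> max=50
step 5: append 10 -> window=[50, 10] -> max=50
step 6: append 10 -> window=[10, 10] -> max=10
step 7: append 50 -> window=[10, 50] -> max=50
step 8: append 43 -> window=[50, 43] -> max=50
step 9: append 35 -> window=[43, 35] -> max=43
step 10: append 50 -> window=[35, 50] -> max=50
step 11: append 44 -> window=[50, 44] -> max=50
step 12: append 1 -> window=[44, 1] -> max=44
step 13: append 48 -> window=[1, 48] -> max=48
step 14: append 46 -> window=[48, 46] -> max=48
step 15: append 32 -> window=[46, 32] -> max=46
step 16: append 36 -> window=[32, 36] -> max=36

Answer: 37 37 50 50 10 50 50 43 50 50 44 48 48 46 36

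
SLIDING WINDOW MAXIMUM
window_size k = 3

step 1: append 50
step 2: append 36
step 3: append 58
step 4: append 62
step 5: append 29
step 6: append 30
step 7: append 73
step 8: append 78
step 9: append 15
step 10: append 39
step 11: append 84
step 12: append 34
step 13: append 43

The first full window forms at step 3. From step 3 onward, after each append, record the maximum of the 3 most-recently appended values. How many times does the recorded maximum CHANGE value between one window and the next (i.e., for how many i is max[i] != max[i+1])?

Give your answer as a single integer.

Answer: 4

Derivation:
step 1: append 50 -> window=[50] (not full yet)
step 2: append 36 -> window=[50, 36] (not full yet)
step 3: append 58 -> window=[50, 36, 58] -> max=58
step 4: append 62 -> window=[36, 58, 62] -> max=62
step 5: append 29 -> window=[58, 62, 29] -> max=62
step 6: append 30 -> window=[62, 29, 30] -> max=62
step 7: append 73 -> window=[29, 30, 73] -> max=73
step 8: append 78 -> window=[30, 73, 78] -> max=78
step 9: append 15 -> window=[73, 78, 15] -> max=78
step 10: append 39 -> window=[78, 15, 39] -> max=78
step 11: append 84 -> window=[15, 39, 84] -> max=84
step 12: append 34 -> window=[39, 84, 34] -> max=84
step 13: append 43 -> window=[84, 34, 43] -> max=84
Recorded maximums: 58 62 62 62 73 78 78 78 84 84 84
Changes between consecutive maximums: 4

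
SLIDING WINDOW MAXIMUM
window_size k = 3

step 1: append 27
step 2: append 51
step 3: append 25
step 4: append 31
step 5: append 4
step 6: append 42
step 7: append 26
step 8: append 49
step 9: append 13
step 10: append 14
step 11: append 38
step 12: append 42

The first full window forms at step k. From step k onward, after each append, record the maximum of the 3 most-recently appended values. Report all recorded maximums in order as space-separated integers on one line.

Answer: 51 51 31 42 42 49 49 49 38 42

Derivation:
step 1: append 27 -> window=[27] (not full yet)
step 2: append 51 -> window=[27, 51] (not full yet)
step 3: append 25 -> window=[27, 51, 25] -> max=51
step 4: append 31 -> window=[51, 25, 31] -> max=51
step 5: append 4 -> window=[25, 31, 4] -> max=31
step 6: append 42 -> window=[31, 4, 42] -> max=42
step 7: append 26 -> window=[4, 42, 26] -> max=42
step 8: append 49 -> window=[42, 26, 49] -> max=49
step 9: append 13 -> window=[26, 49, 13] -> max=49
step 10: append 14 -> window=[49, 13, 14] -> max=49
step 11: append 38 -> window=[13, 14, 38] -> max=38
step 12: append 42 -> window=[14, 38, 42] -> max=42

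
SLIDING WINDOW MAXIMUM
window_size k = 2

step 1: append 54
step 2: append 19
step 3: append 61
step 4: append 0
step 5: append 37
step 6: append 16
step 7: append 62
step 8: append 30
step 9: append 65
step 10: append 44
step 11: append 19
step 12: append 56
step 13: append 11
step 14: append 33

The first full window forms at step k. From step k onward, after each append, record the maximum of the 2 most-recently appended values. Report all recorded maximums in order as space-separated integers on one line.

Answer: 54 61 61 37 37 62 62 65 65 44 56 56 33

Derivation:
step 1: append 54 -> window=[54] (not full yet)
step 2: append 19 -> window=[54, 19] -> max=54
step 3: append 61 -> window=[19, 61] -> max=61
step 4: append 0 -> window=[61, 0] -> max=61
step 5: append 37 -> window=[0, 37] -> max=37
step 6: append 16 -> window=[37, 16] -> max=37
step 7: append 62 -> window=[16, 62] -> max=62
step 8: append 30 -> window=[62, 30] -> max=62
step 9: append 65 -> window=[30, 65] -> max=65
step 10: append 44 -> window=[65, 44] -> max=65
step 11: append 19 -> window=[44, 19] -> max=44
step 12: append 56 -> window=[19, 56] -> max=56
step 13: append 11 -> window=[56, 11] -> max=56
step 14: append 33 -> window=[11, 33] -> max=33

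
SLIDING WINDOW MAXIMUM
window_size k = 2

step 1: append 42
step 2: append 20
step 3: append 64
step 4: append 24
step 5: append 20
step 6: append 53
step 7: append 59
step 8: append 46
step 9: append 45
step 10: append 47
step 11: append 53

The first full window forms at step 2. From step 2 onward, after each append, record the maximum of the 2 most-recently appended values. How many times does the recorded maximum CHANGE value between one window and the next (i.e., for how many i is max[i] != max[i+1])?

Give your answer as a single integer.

step 1: append 42 -> window=[42] (not full yet)
step 2: append 20 -> window=[42, 20] -> max=42
step 3: append 64 -> window=[20, 64] -> max=64
step 4: append 24 -> window=[64, 24] -> max=64
step 5: append 20 -> window=[24, 20] -> max=24
step 6: append 53 -> window=[20, 53] -> max=53
step 7: append 59 -> window=[53, 59] -> max=59
step 8: append 46 -> window=[59, 46] -> max=59
step 9: append 45 -> window=[46, 45] -> max=46
step 10: append 47 -> window=[45, 47] -> max=47
step 11: append 53 -> window=[47, 53] -> max=53
Recorded maximums: 42 64 64 24 53 59 59 46 47 53
Changes between consecutive maximums: 7

Answer: 7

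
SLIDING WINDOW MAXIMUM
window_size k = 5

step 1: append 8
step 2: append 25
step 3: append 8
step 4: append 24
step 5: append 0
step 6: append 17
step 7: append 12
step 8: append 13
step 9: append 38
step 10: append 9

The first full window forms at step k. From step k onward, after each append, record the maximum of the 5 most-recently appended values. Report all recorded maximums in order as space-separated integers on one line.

step 1: append 8 -> window=[8] (not full yet)
step 2: append 25 -> window=[8, 25] (not full yet)
step 3: append 8 -> window=[8, 25, 8] (not full yet)
step 4: append 24 -> window=[8, 25, 8, 24] (not full yet)
step 5: append 0 -> window=[8, 25, 8, 24, 0] -> max=25
step 6: append 17 -> window=[25, 8, 24, 0, 17] -> max=25
step 7: append 12 -> window=[8, 24, 0, 17, 12] -> max=24
step 8: append 13 -> window=[24, 0, 17, 12, 13] -> max=24
step 9: append 38 -> window=[0, 17, 12, 13, 38] -> max=38
step 10: append 9 -> window=[17, 12, 13, 38, 9] -> max=38

Answer: 25 25 24 24 38 38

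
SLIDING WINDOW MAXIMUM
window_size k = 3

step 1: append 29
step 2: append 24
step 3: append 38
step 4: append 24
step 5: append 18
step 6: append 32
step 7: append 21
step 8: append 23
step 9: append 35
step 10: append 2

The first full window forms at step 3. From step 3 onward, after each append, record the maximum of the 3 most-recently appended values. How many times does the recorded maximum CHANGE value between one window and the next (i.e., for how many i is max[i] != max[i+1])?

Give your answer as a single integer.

step 1: append 29 -> window=[29] (not full yet)
step 2: append 24 -> window=[29, 24] (not full yet)
step 3: append 38 -> window=[29, 24, 38] -> max=38
step 4: append 24 -> window=[24, 38, 24] -> max=38
step 5: append 18 -> window=[38, 24, 18] -> max=38
step 6: append 32 -> window=[24, 18, 32] -> max=32
step 7: append 21 -> window=[18, 32, 21] -> max=32
step 8: append 23 -> window=[32, 21, 23] -> max=32
step 9: append 35 -> window=[21, 23, 35] -> max=35
step 10: append 2 -> window=[23, 35, 2] -> max=35
Recorded maximums: 38 38 38 32 32 32 35 35
Changes between consecutive maximums: 2

Answer: 2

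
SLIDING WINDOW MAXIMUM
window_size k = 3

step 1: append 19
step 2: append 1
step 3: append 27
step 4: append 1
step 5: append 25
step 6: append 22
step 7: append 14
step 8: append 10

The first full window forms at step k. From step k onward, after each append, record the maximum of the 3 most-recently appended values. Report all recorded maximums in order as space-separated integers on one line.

Answer: 27 27 27 25 25 22

Derivation:
step 1: append 19 -> window=[19] (not full yet)
step 2: append 1 -> window=[19, 1] (not full yet)
step 3: append 27 -> window=[19, 1, 27] -> max=27
step 4: append 1 -> window=[1, 27, 1] -> max=27
step 5: append 25 -> window=[27, 1, 25] -> max=27
step 6: append 22 -> window=[1, 25, 22] -> max=25
step 7: append 14 -> window=[25, 22, 14] -> max=25
step 8: append 10 -> window=[22, 14, 10] -> max=22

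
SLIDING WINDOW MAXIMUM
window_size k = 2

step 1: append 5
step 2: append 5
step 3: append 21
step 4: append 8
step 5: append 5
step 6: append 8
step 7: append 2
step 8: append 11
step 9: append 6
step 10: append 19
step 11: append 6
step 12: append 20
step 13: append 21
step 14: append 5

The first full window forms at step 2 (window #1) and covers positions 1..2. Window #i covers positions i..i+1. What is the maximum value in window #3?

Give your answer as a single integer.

Answer: 21

Derivation:
step 1: append 5 -> window=[5] (not full yet)
step 2: append 5 -> window=[5, 5] -> max=5
step 3: append 21 -> window=[5, 21] -> max=21
step 4: append 8 -> window=[21, 8] -> max=21
Window #3 max = 21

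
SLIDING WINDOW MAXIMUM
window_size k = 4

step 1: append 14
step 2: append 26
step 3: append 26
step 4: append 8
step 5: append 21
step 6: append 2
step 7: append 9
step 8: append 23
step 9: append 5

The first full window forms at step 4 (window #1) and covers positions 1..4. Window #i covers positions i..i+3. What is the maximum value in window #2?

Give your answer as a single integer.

Answer: 26

Derivation:
step 1: append 14 -> window=[14] (not full yet)
step 2: append 26 -> window=[14, 26] (not full yet)
step 3: append 26 -> window=[14, 26, 26] (not full yet)
step 4: append 8 -> window=[14, 26, 26, 8] -> max=26
step 5: append 21 -> window=[26, 26, 8, 21] -> max=26
Window #2 max = 26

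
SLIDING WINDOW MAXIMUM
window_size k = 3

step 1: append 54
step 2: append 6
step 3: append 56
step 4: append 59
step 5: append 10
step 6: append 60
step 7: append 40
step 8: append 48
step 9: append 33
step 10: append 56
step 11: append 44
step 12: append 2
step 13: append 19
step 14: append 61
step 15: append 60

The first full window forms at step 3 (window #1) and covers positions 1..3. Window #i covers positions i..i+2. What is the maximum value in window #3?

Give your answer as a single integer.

step 1: append 54 -> window=[54] (not full yet)
step 2: append 6 -> window=[54, 6] (not full yet)
step 3: append 56 -> window=[54, 6, 56] -> max=56
step 4: append 59 -> window=[6, 56, 59] -> max=59
step 5: append 10 -> window=[56, 59, 10] -> max=59
Window #3 max = 59

Answer: 59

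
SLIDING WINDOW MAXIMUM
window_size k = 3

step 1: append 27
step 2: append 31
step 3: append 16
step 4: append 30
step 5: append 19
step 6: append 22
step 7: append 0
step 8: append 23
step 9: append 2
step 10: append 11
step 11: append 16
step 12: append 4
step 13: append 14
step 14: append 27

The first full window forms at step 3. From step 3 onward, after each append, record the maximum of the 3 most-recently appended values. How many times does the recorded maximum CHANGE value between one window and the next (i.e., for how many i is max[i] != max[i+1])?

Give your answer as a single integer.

step 1: append 27 -> window=[27] (not full yet)
step 2: append 31 -> window=[27, 31] (not full yet)
step 3: append 16 -> window=[27, 31, 16] -> max=31
step 4: append 30 -> window=[31, 16, 30] -> max=31
step 5: append 19 -> window=[16, 30, 19] -> max=30
step 6: append 22 -> window=[30, 19, 22] -> max=30
step 7: append 0 -> window=[19, 22, 0] -> max=22
step 8: append 23 -> window=[22, 0, 23] -> max=23
step 9: append 2 -> window=[0, 23, 2] -> max=23
step 10: append 11 -> window=[23, 2, 11] -> max=23
step 11: append 16 -> window=[2, 11, 16] -> max=16
step 12: append 4 -> window=[11, 16, 4] -> max=16
step 13: append 14 -> window=[16, 4, 14] -> max=16
step 14: append 27 -> window=[4, 14, 27] -> max=27
Recorded maximums: 31 31 30 30 22 23 23 23 16 16 16 27
Changes between consecutive maximums: 5

Answer: 5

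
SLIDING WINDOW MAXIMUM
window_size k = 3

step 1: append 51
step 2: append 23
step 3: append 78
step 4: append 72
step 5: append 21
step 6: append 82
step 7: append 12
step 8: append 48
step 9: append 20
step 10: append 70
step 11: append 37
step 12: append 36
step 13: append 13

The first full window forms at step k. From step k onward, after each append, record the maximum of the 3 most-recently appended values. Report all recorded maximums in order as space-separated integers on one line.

step 1: append 51 -> window=[51] (not full yet)
step 2: append 23 -> window=[51, 23] (not full yet)
step 3: append 78 -> window=[51, 23, 78] -> max=78
step 4: append 72 -> window=[23, 78, 72] -> max=78
step 5: append 21 -> window=[78, 72, 21] -> max=78
step 6: append 82 -> window=[72, 21, 82] -> max=82
step 7: append 12 -> window=[21, 82, 12] -> max=82
step 8: append 48 -> window=[82, 12, 48] -> max=82
step 9: append 20 -> window=[12, 48, 20] -> max=48
step 10: append 70 -> window=[48, 20, 70] -> max=70
step 11: append 37 -> window=[20, 70, 37] -> max=70
step 12: append 36 -> window=[70, 37, 36] -> max=70
step 13: append 13 -> window=[37, 36, 13] -> max=37

Answer: 78 78 78 82 82 82 48 70 70 70 37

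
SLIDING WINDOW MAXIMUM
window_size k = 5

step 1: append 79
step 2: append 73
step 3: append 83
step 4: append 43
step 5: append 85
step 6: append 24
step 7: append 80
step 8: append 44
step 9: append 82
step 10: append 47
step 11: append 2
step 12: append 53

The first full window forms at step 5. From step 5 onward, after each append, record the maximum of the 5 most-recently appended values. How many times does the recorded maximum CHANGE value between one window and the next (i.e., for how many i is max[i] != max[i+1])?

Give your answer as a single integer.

step 1: append 79 -> window=[79] (not full yet)
step 2: append 73 -> window=[79, 73] (not full yet)
step 3: append 83 -> window=[79, 73, 83] (not full yet)
step 4: append 43 -> window=[79, 73, 83, 43] (not full yet)
step 5: append 85 -> window=[79, 73, 83, 43, 85] -> max=85
step 6: append 24 -> window=[73, 83, 43, 85, 24] -> max=85
step 7: append 80 -> window=[83, 43, 85, 24, 80] -> max=85
step 8: append 44 -> window=[43, 85, 24, 80, 44] -> max=85
step 9: append 82 -> window=[85, 24, 80, 44, 82] -> max=85
step 10: append 47 -> window=[24, 80, 44, 82, 47] -> max=82
step 11: append 2 -> window=[80, 44, 82, 47, 2] -> max=82
step 12: append 53 -> window=[44, 82, 47, 2, 53] -> max=82
Recorded maximums: 85 85 85 85 85 82 82 82
Changes between consecutive maximums: 1

Answer: 1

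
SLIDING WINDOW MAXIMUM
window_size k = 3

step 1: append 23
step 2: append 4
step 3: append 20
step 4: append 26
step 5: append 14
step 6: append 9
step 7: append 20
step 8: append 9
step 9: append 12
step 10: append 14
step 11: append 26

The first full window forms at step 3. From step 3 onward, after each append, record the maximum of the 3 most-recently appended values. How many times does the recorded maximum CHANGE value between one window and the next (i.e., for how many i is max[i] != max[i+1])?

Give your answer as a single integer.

step 1: append 23 -> window=[23] (not full yet)
step 2: append 4 -> window=[23, 4] (not full yet)
step 3: append 20 -> window=[23, 4, 20] -> max=23
step 4: append 26 -> window=[4, 20, 26] -> max=26
step 5: append 14 -> window=[20, 26, 14] -> max=26
step 6: append 9 -> window=[26, 14, 9] -> max=26
step 7: append 20 -> window=[14, 9, 20] -> max=20
step 8: append 9 -> window=[9, 20, 9] -> max=20
step 9: append 12 -> window=[20, 9, 12] -> max=20
step 10: append 14 -> window=[9, 12, 14] -> max=14
step 11: append 26 -> window=[12, 14, 26] -> max=26
Recorded maximums: 23 26 26 26 20 20 20 14 26
Changes between consecutive maximums: 4

Answer: 4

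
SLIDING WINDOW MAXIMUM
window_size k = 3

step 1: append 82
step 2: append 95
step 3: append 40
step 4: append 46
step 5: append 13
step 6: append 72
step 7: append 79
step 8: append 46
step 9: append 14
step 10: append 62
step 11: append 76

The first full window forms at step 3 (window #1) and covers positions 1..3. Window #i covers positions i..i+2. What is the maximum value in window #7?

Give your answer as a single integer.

Answer: 79

Derivation:
step 1: append 82 -> window=[82] (not full yet)
step 2: append 95 -> window=[82, 95] (not full yet)
step 3: append 40 -> window=[82, 95, 40] -> max=95
step 4: append 46 -> window=[95, 40, 46] -> max=95
step 5: append 13 -> window=[40, 46, 13] -> max=46
step 6: append 72 -> window=[46, 13, 72] -> max=72
step 7: append 79 -> window=[13, 72, 79] -> max=79
step 8: append 46 -> window=[72, 79, 46] -> max=79
step 9: append 14 -> window=[79, 46, 14] -> max=79
Window #7 max = 79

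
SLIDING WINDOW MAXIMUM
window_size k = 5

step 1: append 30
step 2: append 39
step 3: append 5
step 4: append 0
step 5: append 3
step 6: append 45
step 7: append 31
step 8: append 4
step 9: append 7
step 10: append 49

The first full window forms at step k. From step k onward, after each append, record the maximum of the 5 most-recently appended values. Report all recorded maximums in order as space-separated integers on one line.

Answer: 39 45 45 45 45 49

Derivation:
step 1: append 30 -> window=[30] (not full yet)
step 2: append 39 -> window=[30, 39] (not full yet)
step 3: append 5 -> window=[30, 39, 5] (not full yet)
step 4: append 0 -> window=[30, 39, 5, 0] (not full yet)
step 5: append 3 -> window=[30, 39, 5, 0, 3] -> max=39
step 6: append 45 -> window=[39, 5, 0, 3, 45] -> max=45
step 7: append 31 -> window=[5, 0, 3, 45, 31] -> max=45
step 8: append 4 -> window=[0, 3, 45, 31, 4] -> max=45
step 9: append 7 -> window=[3, 45, 31, 4, 7] -> max=45
step 10: append 49 -> window=[45, 31, 4, 7, 49] -> max=49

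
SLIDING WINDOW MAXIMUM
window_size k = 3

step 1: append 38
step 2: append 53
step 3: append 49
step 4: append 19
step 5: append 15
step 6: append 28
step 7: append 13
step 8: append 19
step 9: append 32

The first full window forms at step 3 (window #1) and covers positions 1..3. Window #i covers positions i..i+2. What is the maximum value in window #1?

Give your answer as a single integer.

Answer: 53

Derivation:
step 1: append 38 -> window=[38] (not full yet)
step 2: append 53 -> window=[38, 53] (not full yet)
step 3: append 49 -> window=[38, 53, 49] -> max=53
Window #1 max = 53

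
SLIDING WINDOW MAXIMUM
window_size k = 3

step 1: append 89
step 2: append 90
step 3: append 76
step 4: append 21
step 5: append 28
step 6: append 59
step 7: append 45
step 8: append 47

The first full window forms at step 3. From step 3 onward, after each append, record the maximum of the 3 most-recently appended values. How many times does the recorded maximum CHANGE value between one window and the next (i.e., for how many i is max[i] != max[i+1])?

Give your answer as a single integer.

Answer: 2

Derivation:
step 1: append 89 -> window=[89] (not full yet)
step 2: append 90 -> window=[89, 90] (not full yet)
step 3: append 76 -> window=[89, 90, 76] -> max=90
step 4: append 21 -> window=[90, 76, 21] -> max=90
step 5: append 28 -> window=[76, 21, 28] -> max=76
step 6: append 59 -> window=[21, 28, 59] -> max=59
step 7: append 45 -> window=[28, 59, 45] -> max=59
step 8: append 47 -> window=[59, 45, 47] -> max=59
Recorded maximums: 90 90 76 59 59 59
Changes between consecutive maximums: 2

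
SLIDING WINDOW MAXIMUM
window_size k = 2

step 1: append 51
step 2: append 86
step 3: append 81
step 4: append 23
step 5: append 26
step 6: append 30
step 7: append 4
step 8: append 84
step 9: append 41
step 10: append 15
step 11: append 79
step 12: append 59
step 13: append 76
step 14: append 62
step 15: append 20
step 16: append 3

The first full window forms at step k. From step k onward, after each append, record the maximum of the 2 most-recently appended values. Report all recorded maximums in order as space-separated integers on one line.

step 1: append 51 -> window=[51] (not full yet)
step 2: append 86 -> window=[51, 86] -> max=86
step 3: append 81 -> window=[86, 81] -> max=86
step 4: append 23 -> window=[81, 23] -> max=81
step 5: append 26 -> window=[23, 26] -> max=26
step 6: append 30 -> window=[26, 30] -> max=30
step 7: append 4 -> window=[30, 4] -> max=30
step 8: append 84 -> window=[4, 84] -> max=84
step 9: append 41 -> window=[84, 41] -> max=84
step 10: append 15 -> window=[41, 15] -> max=41
step 11: append 79 -> window=[15, 79] -> max=79
step 12: append 59 -> window=[79, 59] -> max=79
step 13: append 76 -> window=[59, 76] -> max=76
step 14: append 62 -> window=[76, 62] -> max=76
step 15: append 20 -> window=[62, 20] -> max=62
step 16: append 3 -> window=[20, 3] -> max=20

Answer: 86 86 81 26 30 30 84 84 41 79 79 76 76 62 20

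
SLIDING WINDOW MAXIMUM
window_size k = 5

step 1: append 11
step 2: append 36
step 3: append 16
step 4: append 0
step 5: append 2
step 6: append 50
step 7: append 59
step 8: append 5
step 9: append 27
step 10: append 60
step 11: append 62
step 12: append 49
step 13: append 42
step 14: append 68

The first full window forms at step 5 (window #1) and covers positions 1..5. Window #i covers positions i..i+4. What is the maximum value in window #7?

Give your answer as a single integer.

Answer: 62

Derivation:
step 1: append 11 -> window=[11] (not full yet)
step 2: append 36 -> window=[11, 36] (not full yet)
step 3: append 16 -> window=[11, 36, 16] (not full yet)
step 4: append 0 -> window=[11, 36, 16, 0] (not full yet)
step 5: append 2 -> window=[11, 36, 16, 0, 2] -> max=36
step 6: append 50 -> window=[36, 16, 0, 2, 50] -> max=50
step 7: append 59 -> window=[16, 0, 2, 50, 59] -> max=59
step 8: append 5 -> window=[0, 2, 50, 59, 5] -> max=59
step 9: append 27 -> window=[2, 50, 59, 5, 27] -> max=59
step 10: append 60 -> window=[50, 59, 5, 27, 60] -> max=60
step 11: append 62 -> window=[59, 5, 27, 60, 62] -> max=62
Window #7 max = 62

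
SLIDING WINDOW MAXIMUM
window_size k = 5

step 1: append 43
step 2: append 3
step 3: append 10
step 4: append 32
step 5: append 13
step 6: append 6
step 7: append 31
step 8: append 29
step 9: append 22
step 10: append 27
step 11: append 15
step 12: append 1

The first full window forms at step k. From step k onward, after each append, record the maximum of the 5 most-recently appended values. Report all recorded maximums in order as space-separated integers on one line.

Answer: 43 32 32 32 31 31 31 29

Derivation:
step 1: append 43 -> window=[43] (not full yet)
step 2: append 3 -> window=[43, 3] (not full yet)
step 3: append 10 -> window=[43, 3, 10] (not full yet)
step 4: append 32 -> window=[43, 3, 10, 32] (not full yet)
step 5: append 13 -> window=[43, 3, 10, 32, 13] -> max=43
step 6: append 6 -> window=[3, 10, 32, 13, 6] -> max=32
step 7: append 31 -> window=[10, 32, 13, 6, 31] -> max=32
step 8: append 29 -> window=[32, 13, 6, 31, 29] -> max=32
step 9: append 22 -> window=[13, 6, 31, 29, 22] -> max=31
step 10: append 27 -> window=[6, 31, 29, 22, 27] -> max=31
step 11: append 15 -> window=[31, 29, 22, 27, 15] -> max=31
step 12: append 1 -> window=[29, 22, 27, 15, 1] -> max=29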